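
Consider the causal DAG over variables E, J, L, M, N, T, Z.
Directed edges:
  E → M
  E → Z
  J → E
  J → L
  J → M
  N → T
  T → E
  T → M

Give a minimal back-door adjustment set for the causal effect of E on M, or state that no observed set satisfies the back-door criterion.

desc(E)\{E}={M,Z}; candidates ⊆ {J,L,N,T}.
size 0: {}; under {} E still reaches {J,L,M,N,T} ∋ M.
size 1: {J}, {L}, {N} …(+1); under {J} E still reaches {M,N,T} ∋ M.
{J,T}: E⊥M given {J,T} in G with E→· removed — back-door holds.

E→M: minimal back-door set {J, T}.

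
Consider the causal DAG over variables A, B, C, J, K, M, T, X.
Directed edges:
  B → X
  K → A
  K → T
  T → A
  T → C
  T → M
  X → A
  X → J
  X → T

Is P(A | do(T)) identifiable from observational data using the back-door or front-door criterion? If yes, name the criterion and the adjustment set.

desc(T)\{T}={A,C,M}; candidates ⊆ {B,J,K,X}.
size 0: {}; under {} T still reaches {A,B,J,K,X} ∋ A.
size 1: {B}, {J}, {K} …(+1); under {B} T still reaches {A,J,K,X} ∋ A.
{K,X}: T⊥A given {K,X} in G with T→· removed — back-door holds.
P(A|do(T)) = Σ_{K,X} P(A|T,K,X)·P(K,X).

P(A|do(T)): backdoor, adjust for {K, X}.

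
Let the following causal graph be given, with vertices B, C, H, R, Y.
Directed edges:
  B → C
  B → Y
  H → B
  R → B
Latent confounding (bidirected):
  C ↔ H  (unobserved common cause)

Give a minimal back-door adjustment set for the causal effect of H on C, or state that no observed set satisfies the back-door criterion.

H→C: no observed back-door set.

desc(H)\{H}={B,C,Y}; candidates ⊆ {R}.
H↔C: latent back-door arc(s) into H.
size 0: {}; under {} H still reaches {C} ∋ C.
size 1: {R}; under {R} H still reaches {C} ∋ C.
H↔C cannot be blocked by any observed set — no back-door set.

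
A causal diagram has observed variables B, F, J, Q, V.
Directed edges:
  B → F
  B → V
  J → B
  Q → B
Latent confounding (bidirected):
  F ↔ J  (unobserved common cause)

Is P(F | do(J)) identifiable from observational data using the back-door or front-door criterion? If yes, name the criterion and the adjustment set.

desc(J)\{J}={B,F,V}; candidates ⊆ {Q}.
J↔F: latent back-door arc(s) into J.
size 0: {}; under {} J still reaches {F} ∋ F.
size 1: {Q}; under {Q} J still reaches {F} ∋ F.
J↔F cannot be blocked by any observed set — no back-door set.
{B}: (i) intercepts every directed J→F path; (ii) no back-door J→{B}; (iii) {J} blocks every back-door {B}→F. Front-door holds.
P(F|do(J)) = Σ_{B} P(B|J) Σ_{J'} P(F|B,J')P(J').

P(F|do(J)): frontdoor, adjust for {B}.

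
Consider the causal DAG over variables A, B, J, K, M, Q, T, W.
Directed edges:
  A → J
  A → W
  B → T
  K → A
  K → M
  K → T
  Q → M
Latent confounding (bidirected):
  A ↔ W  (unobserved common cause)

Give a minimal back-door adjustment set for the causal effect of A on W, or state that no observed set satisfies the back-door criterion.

desc(A)\{A}={J,W}; candidates ⊆ {B,K,M,Q,T}.
A↔W: latent back-door arc(s) into A.
size 0: {}; under {} A still reaches {K,M,T,W} ∋ W.
size 1: {B}, {K}, {M} …(+2); under {B} A still reaches {K,M,T,W} ∋ W.
size 2: {B,K}, {B,M}, {B,Q} …(+7); under {B,K} A still reaches {W} ∋ W.
A↔W cannot be blocked by any observed set — no back-door set.

A→W: no observed back-door set.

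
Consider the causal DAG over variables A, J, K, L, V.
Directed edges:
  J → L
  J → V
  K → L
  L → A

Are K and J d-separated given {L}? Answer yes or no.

No — K and J are d-connected given {L}.

Bayes-Ball from K | {L} reaches {J,V}.
J ∈ reach(K|{L}) ⇒ K ⊥̸ J | {L}.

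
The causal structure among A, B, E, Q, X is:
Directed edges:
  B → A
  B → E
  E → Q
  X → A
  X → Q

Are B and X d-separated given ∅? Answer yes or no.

Yes — B ⊥ X | ∅.

Bayes-Ball from B | ∅ reaches {A,E,Q}.
X ∉ reach(B|∅) ⇒ B ⊥ X | ∅.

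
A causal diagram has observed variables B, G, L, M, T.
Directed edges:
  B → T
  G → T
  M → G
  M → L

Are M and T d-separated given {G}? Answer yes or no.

Yes — M ⊥ T | {G}.

Bayes-Ball from M | {G} reaches {L}.
T ∉ reach(M|{G}) ⇒ M ⊥ T | {G}.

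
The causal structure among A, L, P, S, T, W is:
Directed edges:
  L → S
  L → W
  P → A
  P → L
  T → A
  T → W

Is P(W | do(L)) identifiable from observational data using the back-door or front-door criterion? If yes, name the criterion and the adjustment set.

P(W|do(L)): backdoor, adjust for ∅.

desc(L)\{L}={S,W}; candidates ⊆ {A,P,T}.
∅: L⊥W given ∅ in G with L→· removed — back-door holds.
P(W|do(L)) = P(W|L) — no adjustment needed.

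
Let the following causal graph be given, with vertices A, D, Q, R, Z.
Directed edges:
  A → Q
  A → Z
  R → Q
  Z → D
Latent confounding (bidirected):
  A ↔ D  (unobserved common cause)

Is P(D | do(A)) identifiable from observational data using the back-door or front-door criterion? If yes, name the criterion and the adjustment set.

P(D|do(A)): frontdoor, adjust for {Z}.

desc(A)\{A}={D,Q,Z}; candidates ⊆ {R}.
A↔D: latent back-door arc(s) into A.
size 0: {}; under {} A still reaches {D} ∋ D.
size 1: {R}; under {R} A still reaches {D} ∋ D.
A↔D cannot be blocked by any observed set — no back-door set.
{Z}: (i) intercepts every directed A→D path; (ii) no back-door A→{Z}; (iii) {A} blocks every back-door {Z}→D. Front-door holds.
P(D|do(A)) = Σ_{Z} P(Z|A) Σ_{A'} P(D|Z,A')P(A').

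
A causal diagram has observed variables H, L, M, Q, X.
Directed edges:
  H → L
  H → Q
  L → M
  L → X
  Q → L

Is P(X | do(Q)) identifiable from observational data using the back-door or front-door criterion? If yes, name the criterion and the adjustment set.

P(X|do(Q)): backdoor, adjust for {H}.

desc(Q)\{Q}={L,M,X}; candidates ⊆ {H}.
size 0: {}; under {} Q still reaches {H,L,M,X} ∋ X.
{H}: Q⊥X given {H} in G with Q→· removed — back-door holds.
P(X|do(Q)) = Σ_{H} P(X|Q,H)·P(H).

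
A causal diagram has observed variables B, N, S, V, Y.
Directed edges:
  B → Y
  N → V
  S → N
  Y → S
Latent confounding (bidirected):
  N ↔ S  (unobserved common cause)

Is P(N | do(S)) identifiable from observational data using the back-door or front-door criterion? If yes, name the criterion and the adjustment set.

desc(S)\{S}={N,V}; candidates ⊆ {B,Y}.
S↔N: latent back-door arc(s) into S.
size 0: {}; under {} S still reaches {B,N,V,Y} ∋ N.
size 1: {B}, {Y}; under {B} S still reaches {N,V,Y} ∋ N.
size 2: {B,Y}; under {B,Y} S still reaches {N,V} ∋ N.
S↔N cannot be blocked by any observed set — no back-door set.
No mediator lies on a directed S→…→N path.
Neither criterion identifies P(N|do(S)) in this graph.

P(N|do(S)): not identifiable (no BD/FD set).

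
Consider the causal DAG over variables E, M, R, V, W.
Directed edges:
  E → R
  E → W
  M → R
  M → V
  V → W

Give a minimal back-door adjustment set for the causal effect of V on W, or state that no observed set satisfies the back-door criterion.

V→W: minimal back-door set ∅.

desc(V)\{V}={W}; candidates ⊆ {E,M,R}.
∅: V⊥W given ∅ in G with V→· removed — back-door holds.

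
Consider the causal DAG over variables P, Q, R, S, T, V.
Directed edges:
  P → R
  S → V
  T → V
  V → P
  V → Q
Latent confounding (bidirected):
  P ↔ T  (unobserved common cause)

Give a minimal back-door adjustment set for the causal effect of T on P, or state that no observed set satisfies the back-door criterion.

desc(T)\{T}={P,Q,R,V}; candidates ⊆ {S}.
T↔P: latent back-door arc(s) into T.
size 0: {}; under {} T still reaches {P,R} ∋ P.
size 1: {S}; under {S} T still reaches {P,R} ∋ P.
T↔P cannot be blocked by any observed set — no back-door set.

T→P: no observed back-door set.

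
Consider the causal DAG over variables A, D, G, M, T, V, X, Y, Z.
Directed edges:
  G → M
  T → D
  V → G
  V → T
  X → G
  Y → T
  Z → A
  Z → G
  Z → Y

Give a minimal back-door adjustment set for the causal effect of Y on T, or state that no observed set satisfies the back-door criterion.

Y→T: minimal back-door set ∅.

desc(Y)\{Y}={D,T}; candidates ⊆ {A,G,M,V,X,Z}.
∅: Y⊥T given ∅ in G with Y→· removed — back-door holds.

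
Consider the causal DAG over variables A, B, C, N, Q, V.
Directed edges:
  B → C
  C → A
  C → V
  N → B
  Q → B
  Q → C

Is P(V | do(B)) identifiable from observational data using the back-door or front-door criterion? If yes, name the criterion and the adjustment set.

P(V|do(B)): backdoor, adjust for {Q}.

desc(B)\{B}={A,C,V}; candidates ⊆ {N,Q}.
size 0: {}; under {} B still reaches {A,C,N,Q,V} ∋ V.
{Q}: B⊥V given {Q} in G with B→· removed — back-door holds.
P(V|do(B)) = Σ_{Q} P(V|B,Q)·P(Q).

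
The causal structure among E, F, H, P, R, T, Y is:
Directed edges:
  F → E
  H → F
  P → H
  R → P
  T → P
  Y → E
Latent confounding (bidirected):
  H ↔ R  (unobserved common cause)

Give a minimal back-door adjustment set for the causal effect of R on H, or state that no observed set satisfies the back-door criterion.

desc(R)\{R}={E,F,H,P}; candidates ⊆ {T,Y}.
R↔H: latent back-door arc(s) into R.
size 0: {}; under {} R still reaches {E,F,H} ∋ H.
size 1: {T}, {Y}; under {T} R still reaches {E,F,H} ∋ H.
size 2: {T,Y}; under {T,Y} R still reaches {E,F,H} ∋ H.
R↔H cannot be blocked by any observed set — no back-door set.

R→H: no observed back-door set.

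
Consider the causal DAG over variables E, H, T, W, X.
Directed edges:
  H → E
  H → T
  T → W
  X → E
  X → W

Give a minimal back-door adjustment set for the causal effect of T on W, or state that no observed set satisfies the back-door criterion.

desc(T)\{T}={W}; candidates ⊆ {E,H,X}.
∅: T⊥W given ∅ in G with T→· removed — back-door holds.

T→W: minimal back-door set ∅.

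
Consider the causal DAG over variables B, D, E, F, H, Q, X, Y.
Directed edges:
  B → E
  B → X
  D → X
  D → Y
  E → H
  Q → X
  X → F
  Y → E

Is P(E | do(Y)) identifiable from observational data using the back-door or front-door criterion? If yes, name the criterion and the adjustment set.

P(E|do(Y)): backdoor, adjust for ∅.

desc(Y)\{Y}={E,H}; candidates ⊆ {B,D,F,Q,X}.
∅: Y⊥E given ∅ in G with Y→· removed — back-door holds.
P(E|do(Y)) = P(E|Y) — no adjustment needed.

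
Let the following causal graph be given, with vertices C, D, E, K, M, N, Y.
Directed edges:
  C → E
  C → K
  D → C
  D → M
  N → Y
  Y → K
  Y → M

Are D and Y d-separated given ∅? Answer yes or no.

Bayes-Ball from D | ∅ reaches {C,E,K,M}.
Y ∉ reach(D|∅) ⇒ D ⊥ Y | ∅.

Yes — D ⊥ Y | ∅.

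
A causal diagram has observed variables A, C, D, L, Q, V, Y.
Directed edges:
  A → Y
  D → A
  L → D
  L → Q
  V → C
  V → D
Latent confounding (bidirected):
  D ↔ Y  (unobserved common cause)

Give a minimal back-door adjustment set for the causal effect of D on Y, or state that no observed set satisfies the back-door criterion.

desc(D)\{D}={A,Y}; candidates ⊆ {C,L,Q,V}.
D↔Y: latent back-door arc(s) into D.
size 0: {}; under {} D still reaches {C,L,Q,V,Y} ∋ Y.
size 1: {C}, {L}, {Q} …(+1); under {C} D still reaches {L,Q,V,Y} ∋ Y.
size 2: {C,L}, {C,Q}, {C,V} …(+3); under {C,L} D still reaches {V,Y} ∋ Y.
D↔Y cannot be blocked by any observed set — no back-door set.

D→Y: no observed back-door set.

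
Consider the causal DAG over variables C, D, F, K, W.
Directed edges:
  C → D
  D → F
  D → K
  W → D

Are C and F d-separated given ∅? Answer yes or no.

Bayes-Ball from C | ∅ reaches {D,F,K}.
F ∈ reach(C|∅) ⇒ C ⊥̸ F | ∅.

No — C and F are d-connected given ∅.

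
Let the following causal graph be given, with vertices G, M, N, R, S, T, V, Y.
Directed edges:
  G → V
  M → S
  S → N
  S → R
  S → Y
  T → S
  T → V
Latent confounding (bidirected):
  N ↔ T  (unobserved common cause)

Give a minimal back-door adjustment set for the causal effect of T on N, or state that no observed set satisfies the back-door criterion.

T→N: no observed back-door set.

desc(T)\{T}={N,R,S,V,Y}; candidates ⊆ {G,M}.
T↔N: latent back-door arc(s) into T.
size 0: {}; under {} T still reaches {N} ∋ N.
size 1: {G}, {M}; under {G} T still reaches {N} ∋ N.
size 2: {G,M}; under {G,M} T still reaches {N} ∋ N.
T↔N cannot be blocked by any observed set — no back-door set.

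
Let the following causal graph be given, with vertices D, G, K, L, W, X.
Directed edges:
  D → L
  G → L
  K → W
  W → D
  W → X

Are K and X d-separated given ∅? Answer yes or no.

No — K and X are d-connected given ∅.

Bayes-Ball from K | ∅ reaches {D,L,W,X}.
X ∈ reach(K|∅) ⇒ K ⊥̸ X | ∅.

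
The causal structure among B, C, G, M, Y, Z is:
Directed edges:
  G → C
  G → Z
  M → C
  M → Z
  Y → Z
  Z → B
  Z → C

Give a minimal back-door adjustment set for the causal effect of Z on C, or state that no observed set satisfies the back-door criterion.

desc(Z)\{Z}={B,C}; candidates ⊆ {G,M,Y}.
size 0: {}; under {} Z still reaches {C,G,M,Y} ∋ C.
size 1: {G}, {M}, {Y}; under {G} Z still reaches {C,M,Y} ∋ C.
{G,M}: Z⊥C given {G,M} in G with Z→· removed — back-door holds.

Z→C: minimal back-door set {G, M}.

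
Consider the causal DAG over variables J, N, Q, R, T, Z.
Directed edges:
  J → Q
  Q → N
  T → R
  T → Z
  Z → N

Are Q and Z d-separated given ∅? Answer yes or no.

Bayes-Ball from Q | ∅ reaches {J,N}.
Z ∉ reach(Q|∅) ⇒ Q ⊥ Z | ∅.

Yes — Q ⊥ Z | ∅.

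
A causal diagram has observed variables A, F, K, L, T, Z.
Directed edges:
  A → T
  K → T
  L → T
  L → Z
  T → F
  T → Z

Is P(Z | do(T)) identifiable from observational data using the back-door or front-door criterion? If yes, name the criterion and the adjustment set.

desc(T)\{T}={F,Z}; candidates ⊆ {A,K,L}.
size 0: {}; under {} T still reaches {A,K,L,Z} ∋ Z.
{L}: T⊥Z given {L} in G with T→· removed — back-door holds.
P(Z|do(T)) = Σ_{L} P(Z|T,L)·P(L).

P(Z|do(T)): backdoor, adjust for {L}.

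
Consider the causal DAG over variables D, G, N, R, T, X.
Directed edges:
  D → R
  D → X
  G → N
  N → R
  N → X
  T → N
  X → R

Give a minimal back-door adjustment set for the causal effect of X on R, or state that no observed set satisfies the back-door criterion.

X→R: minimal back-door set {D, N}.

desc(X)\{X}={R}; candidates ⊆ {D,G,N,T}.
size 0: {}; under {} X still reaches {D,G,N,R,T} ∋ R.
size 1: {D}, {G}, {N} …(+1); under {D} X still reaches {G,N,R,T} ∋ R.
{D,N}: X⊥R given {D,N} in G with X→· removed — back-door holds.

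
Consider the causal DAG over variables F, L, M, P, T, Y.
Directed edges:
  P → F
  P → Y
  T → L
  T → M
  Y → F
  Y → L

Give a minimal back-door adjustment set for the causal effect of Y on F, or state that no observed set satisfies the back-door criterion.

desc(Y)\{Y}={F,L}; candidates ⊆ {M,P,T}.
size 0: {}; under {} Y still reaches {F,P} ∋ F.
{P}: Y⊥F given {P} in G with Y→· removed — back-door holds.

Y→F: minimal back-door set {P}.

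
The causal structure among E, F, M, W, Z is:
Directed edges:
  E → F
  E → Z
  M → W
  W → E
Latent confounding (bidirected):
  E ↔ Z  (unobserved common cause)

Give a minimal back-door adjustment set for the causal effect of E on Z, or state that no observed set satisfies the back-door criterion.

E→Z: no observed back-door set.

desc(E)\{E}={F,Z}; candidates ⊆ {M,W}.
E↔Z: latent back-door arc(s) into E.
size 0: {}; under {} E still reaches {M,W,Z} ∋ Z.
size 1: {M}, {W}; under {M} E still reaches {W,Z} ∋ Z.
size 2: {M,W}; under {M,W} E still reaches {Z} ∋ Z.
E↔Z cannot be blocked by any observed set — no back-door set.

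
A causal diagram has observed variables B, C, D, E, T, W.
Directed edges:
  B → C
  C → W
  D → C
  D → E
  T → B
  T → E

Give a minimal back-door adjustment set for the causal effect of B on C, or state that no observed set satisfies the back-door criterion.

B→C: minimal back-door set ∅.

desc(B)\{B}={C,W}; candidates ⊆ {D,E,T}.
∅: B⊥C given ∅ in G with B→· removed — back-door holds.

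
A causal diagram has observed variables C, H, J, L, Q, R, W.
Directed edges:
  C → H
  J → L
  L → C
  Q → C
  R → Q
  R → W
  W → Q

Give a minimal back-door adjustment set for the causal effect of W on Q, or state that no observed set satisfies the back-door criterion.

W→Q: minimal back-door set {R}.

desc(W)\{W}={C,H,Q}; candidates ⊆ {J,L,R}.
size 0: {}; under {} W still reaches {C,H,Q,R} ∋ Q.
{R}: W⊥Q given {R} in G with W→· removed — back-door holds.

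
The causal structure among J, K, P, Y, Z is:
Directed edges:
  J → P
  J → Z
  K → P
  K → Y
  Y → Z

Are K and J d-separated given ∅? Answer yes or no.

Bayes-Ball from K | ∅ reaches {P,Y,Z}.
J ∉ reach(K|∅) ⇒ K ⊥ J | ∅.

Yes — K ⊥ J | ∅.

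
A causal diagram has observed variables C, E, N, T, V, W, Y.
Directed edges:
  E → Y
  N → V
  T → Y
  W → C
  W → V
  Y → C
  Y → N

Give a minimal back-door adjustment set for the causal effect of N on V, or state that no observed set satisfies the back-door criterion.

desc(N)\{N}={V}; candidates ⊆ {C,E,T,W,Y}.
∅: N⊥V given ∅ in G with N→· removed — back-door holds.

N→V: minimal back-door set ∅.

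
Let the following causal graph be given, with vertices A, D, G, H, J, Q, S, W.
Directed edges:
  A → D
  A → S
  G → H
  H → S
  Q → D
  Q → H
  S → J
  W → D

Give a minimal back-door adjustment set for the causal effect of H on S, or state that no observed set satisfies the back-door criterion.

H→S: minimal back-door set ∅.

desc(H)\{H}={J,S}; candidates ⊆ {A,D,G,Q,W}.
∅: H⊥S given ∅ in G with H→· removed — back-door holds.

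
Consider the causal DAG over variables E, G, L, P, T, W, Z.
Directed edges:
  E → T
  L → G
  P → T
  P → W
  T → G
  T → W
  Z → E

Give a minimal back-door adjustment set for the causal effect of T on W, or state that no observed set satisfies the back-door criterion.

desc(T)\{T}={G,W}; candidates ⊆ {E,L,P,Z}.
size 0: {}; under {} T still reaches {E,P,W,Z} ∋ W.
{P}: T⊥W given {P} in G with T→· removed — back-door holds.

T→W: minimal back-door set {P}.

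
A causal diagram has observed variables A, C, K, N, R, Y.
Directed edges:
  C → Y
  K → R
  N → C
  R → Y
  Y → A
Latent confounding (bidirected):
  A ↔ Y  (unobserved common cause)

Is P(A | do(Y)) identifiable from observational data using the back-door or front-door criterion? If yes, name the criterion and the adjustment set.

P(A|do(Y)): not identifiable (no BD/FD set).

desc(Y)\{Y}={A}; candidates ⊆ {C,K,N,R}.
Y↔A: latent back-door arc(s) into Y.
size 0: {}; under {} Y still reaches {A,C,K,N,R} ∋ A.
size 1: {C}, {K}, {N} …(+1); under {C} Y still reaches {A,K,R} ∋ A.
size 2: {C,K}, {C,N}, {C,R} …(+3); under {C,K} Y still reaches {A,R} ∋ A.
Y↔A cannot be blocked by any observed set — no back-door set.
No mediator lies on a directed Y→…→A path.
Neither criterion identifies P(A|do(Y)) in this graph.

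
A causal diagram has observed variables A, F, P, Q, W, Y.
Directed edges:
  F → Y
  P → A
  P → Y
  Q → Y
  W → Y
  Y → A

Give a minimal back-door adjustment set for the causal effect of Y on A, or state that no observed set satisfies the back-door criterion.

desc(Y)\{Y}={A}; candidates ⊆ {F,P,Q,W}.
size 0: {}; under {} Y still reaches {A,F,P,Q,W} ∋ A.
{P}: Y⊥A given {P} in G with Y→· removed — back-door holds.

Y→A: minimal back-door set {P}.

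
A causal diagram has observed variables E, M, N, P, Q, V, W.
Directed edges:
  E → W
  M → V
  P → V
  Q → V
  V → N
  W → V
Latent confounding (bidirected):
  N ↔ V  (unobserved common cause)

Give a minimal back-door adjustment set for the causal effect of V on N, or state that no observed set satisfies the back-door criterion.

desc(V)\{V}={N}; candidates ⊆ {E,M,P,Q,W}.
V↔N: latent back-door arc(s) into V.
size 0: {}; under {} V still reaches {E,M,N,P,Q,W} ∋ N.
size 1: {E}, {M}, {P} …(+2); under {E} V still reaches {M,N,P,Q,W} ∋ N.
size 2: {E,M}, {E,P}, {E,Q} …(+7); under {E,M} V still reaches {N,P,Q,W} ∋ N.
V↔N cannot be blocked by any observed set — no back-door set.

V→N: no observed back-door set.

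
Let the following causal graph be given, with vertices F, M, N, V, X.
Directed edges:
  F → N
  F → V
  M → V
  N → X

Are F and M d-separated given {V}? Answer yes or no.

No — F and M are d-connected given {V}.

Bayes-Ball from F | {V} reaches {M,N,X}.
M ∈ reach(F|{V}) ⇒ F ⊥̸ M | {V}.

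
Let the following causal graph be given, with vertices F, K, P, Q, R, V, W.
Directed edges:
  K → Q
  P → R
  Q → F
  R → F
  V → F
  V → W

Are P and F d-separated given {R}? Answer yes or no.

Bayes-Ball from P | {R} reaches ∅.
F ∉ reach(P|{R}) ⇒ P ⊥ F | {R}.

Yes — P ⊥ F | {R}.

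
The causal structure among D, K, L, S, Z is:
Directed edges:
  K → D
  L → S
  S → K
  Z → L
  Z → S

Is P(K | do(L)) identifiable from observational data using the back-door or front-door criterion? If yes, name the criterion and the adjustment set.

P(K|do(L)): backdoor, adjust for {Z}.

desc(L)\{L}={D,K,S}; candidates ⊆ {Z}.
size 0: {}; under {} L still reaches {D,K,S,Z} ∋ K.
{Z}: L⊥K given {Z} in G with L→· removed — back-door holds.
P(K|do(L)) = Σ_{Z} P(K|L,Z)·P(Z).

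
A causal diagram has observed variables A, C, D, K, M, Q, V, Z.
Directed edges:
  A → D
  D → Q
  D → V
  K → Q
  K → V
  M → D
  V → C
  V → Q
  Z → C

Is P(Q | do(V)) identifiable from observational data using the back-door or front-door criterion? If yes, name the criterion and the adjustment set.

P(Q|do(V)): backdoor, adjust for {D, K}.

desc(V)\{V}={C,Q}; candidates ⊆ {A,D,K,M,Z}.
size 0: {}; under {} V still reaches {A,D,K,M,Q} ∋ Q.
size 1: {A}, {D}, {K} …(+2); under {A} V still reaches {D,K,M,Q} ∋ Q.
{D,K}: V⊥Q given {D,K} in G with V→· removed — back-door holds.
P(Q|do(V)) = Σ_{D,K} P(Q|V,D,K)·P(D,K).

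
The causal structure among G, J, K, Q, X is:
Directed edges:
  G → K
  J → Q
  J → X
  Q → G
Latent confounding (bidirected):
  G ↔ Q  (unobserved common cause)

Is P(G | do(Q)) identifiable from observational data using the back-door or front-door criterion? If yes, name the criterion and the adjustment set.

P(G|do(Q)): not identifiable (no BD/FD set).

desc(Q)\{Q}={G,K}; candidates ⊆ {J,X}.
Q↔G: latent back-door arc(s) into Q.
size 0: {}; under {} Q still reaches {G,J,K,X} ∋ G.
size 1: {J}, {X}; under {J} Q still reaches {G,K} ∋ G.
size 2: {J,X}; under {J,X} Q still reaches {G,K} ∋ G.
Q↔G cannot be blocked by any observed set — no back-door set.
No mediator lies on a directed Q→…→G path.
Neither criterion identifies P(G|do(Q)) in this graph.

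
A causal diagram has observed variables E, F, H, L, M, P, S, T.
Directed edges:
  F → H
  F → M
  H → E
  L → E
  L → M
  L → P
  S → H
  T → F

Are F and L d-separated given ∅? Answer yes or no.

Yes — F ⊥ L | ∅.

Bayes-Ball from F | ∅ reaches {E,H,M,T}.
L ∉ reach(F|∅) ⇒ F ⊥ L | ∅.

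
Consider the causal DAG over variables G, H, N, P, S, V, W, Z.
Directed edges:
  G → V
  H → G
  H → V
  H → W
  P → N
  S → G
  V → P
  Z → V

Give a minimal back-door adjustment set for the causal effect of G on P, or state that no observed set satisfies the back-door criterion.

desc(G)\{G}={N,P,V}; candidates ⊆ {H,S,W,Z}.
size 0: {}; under {} G still reaches {H,N,P,S,V,W} ∋ P.
{H}: G⊥P given {H} in G with G→· removed — back-door holds.

G→P: minimal back-door set {H}.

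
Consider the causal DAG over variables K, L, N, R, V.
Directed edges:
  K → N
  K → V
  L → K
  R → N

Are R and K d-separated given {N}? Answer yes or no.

Bayes-Ball from R | {N} reaches {K,L,V}.
K ∈ reach(R|{N}) ⇒ R ⊥̸ K | {N}.

No — R and K are d-connected given {N}.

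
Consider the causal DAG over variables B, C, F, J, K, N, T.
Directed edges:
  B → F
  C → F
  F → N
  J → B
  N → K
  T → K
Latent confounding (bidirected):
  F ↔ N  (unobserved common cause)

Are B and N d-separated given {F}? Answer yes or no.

No — B and N are d-connected given {F}.

Bayes-Ball from B | {F} reaches {C,J,K,N}.
N ∈ reach(B|{F}) ⇒ B ⊥̸ N | {F}.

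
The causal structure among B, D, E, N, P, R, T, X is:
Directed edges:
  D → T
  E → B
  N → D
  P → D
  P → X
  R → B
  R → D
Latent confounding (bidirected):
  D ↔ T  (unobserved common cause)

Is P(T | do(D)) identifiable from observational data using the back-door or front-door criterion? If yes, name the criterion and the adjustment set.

desc(D)\{D}={T}; candidates ⊆ {B,E,N,P,R,X}.
D↔T: latent back-door arc(s) into D.
size 0: {}; under {} D still reaches {B,N,P,R,T,X} ∋ T.
size 1: {B}, {E}, {N} …(+3); under {B} D still reaches {E,N,P,R,T,X} ∋ T.
size 2: {B,E}, {B,N}, {B,P} …(+12); under {B,E} D still reaches {N,P,R,T,X} ∋ T.
D↔T cannot be blocked by any observed set — no back-door set.
No mediator lies on a directed D→…→T path.
Neither criterion identifies P(T|do(D)) in this graph.

P(T|do(D)): not identifiable (no BD/FD set).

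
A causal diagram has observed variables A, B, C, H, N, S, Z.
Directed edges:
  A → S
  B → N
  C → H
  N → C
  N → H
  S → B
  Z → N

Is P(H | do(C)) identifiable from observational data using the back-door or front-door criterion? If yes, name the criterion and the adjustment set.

P(H|do(C)): backdoor, adjust for {N}.

desc(C)\{C}={H}; candidates ⊆ {A,B,N,S,Z}.
size 0: {}; under {} C still reaches {A,B,H,N,S,Z} ∋ H.
{N}: C⊥H given {N} in G with C→· removed — back-door holds.
P(H|do(C)) = Σ_{N} P(H|C,N)·P(N).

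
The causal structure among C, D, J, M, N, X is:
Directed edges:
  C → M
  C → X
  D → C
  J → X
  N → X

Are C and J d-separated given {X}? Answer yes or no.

No — C and J are d-connected given {X}.

Bayes-Ball from C | {X} reaches {D,J,M,N}.
J ∈ reach(C|{X}) ⇒ C ⊥̸ J | {X}.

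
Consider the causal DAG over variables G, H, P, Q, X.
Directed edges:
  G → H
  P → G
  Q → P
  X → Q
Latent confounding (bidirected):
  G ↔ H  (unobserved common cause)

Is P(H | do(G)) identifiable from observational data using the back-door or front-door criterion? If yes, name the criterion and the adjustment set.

desc(G)\{G}={H}; candidates ⊆ {P,Q,X}.
G↔H: latent back-door arc(s) into G.
size 0: {}; under {} G still reaches {H,P,Q,X} ∋ H.
size 1: {P}, {Q}, {X}; under {P} G still reaches {H} ∋ H.
size 2: {P,Q}, {P,X}, {Q,X}; under {P,Q} G still reaches {H} ∋ H.
G↔H cannot be blocked by any observed set — no back-door set.
No mediator lies on a directed G→…→H path.
Neither criterion identifies P(H|do(G)) in this graph.

P(H|do(G)): not identifiable (no BD/FD set).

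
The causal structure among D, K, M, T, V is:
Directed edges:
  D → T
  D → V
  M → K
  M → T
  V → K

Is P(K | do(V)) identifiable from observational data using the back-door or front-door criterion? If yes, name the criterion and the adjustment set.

desc(V)\{V}={K}; candidates ⊆ {D,M,T}.
∅: V⊥K given ∅ in G with V→· removed — back-door holds.
P(K|do(V)) = P(K|V) — no adjustment needed.

P(K|do(V)): backdoor, adjust for ∅.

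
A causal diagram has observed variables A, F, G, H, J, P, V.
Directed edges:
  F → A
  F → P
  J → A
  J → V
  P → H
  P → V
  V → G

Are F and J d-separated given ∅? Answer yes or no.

Bayes-Ball from F | ∅ reaches {A,G,H,P,V}.
J ∉ reach(F|∅) ⇒ F ⊥ J | ∅.

Yes — F ⊥ J | ∅.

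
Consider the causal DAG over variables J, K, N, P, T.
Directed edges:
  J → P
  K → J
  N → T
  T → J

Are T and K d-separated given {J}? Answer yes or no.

Bayes-Ball from T | {J} reaches {K,N}.
K ∈ reach(T|{J}) ⇒ T ⊥̸ K | {J}.

No — T and K are d-connected given {J}.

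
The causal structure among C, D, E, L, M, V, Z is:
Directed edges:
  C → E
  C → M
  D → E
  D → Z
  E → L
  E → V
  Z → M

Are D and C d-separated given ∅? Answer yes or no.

Bayes-Ball from D | ∅ reaches {E,L,M,V,Z}.
C ∉ reach(D|∅) ⇒ D ⊥ C | ∅.

Yes — D ⊥ C | ∅.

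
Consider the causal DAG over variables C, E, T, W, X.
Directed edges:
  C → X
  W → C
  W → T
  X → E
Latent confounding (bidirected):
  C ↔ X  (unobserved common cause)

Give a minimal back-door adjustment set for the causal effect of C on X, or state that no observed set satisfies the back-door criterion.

desc(C)\{C}={E,X}; candidates ⊆ {T,W}.
C↔X: latent back-door arc(s) into C.
size 0: {}; under {} C still reaches {E,T,W,X} ∋ X.
size 1: {T}, {W}; under {T} C still reaches {E,W,X} ∋ X.
size 2: {T,W}; under {T,W} C still reaches {E,X} ∋ X.
C↔X cannot be blocked by any observed set — no back-door set.

C→X: no observed back-door set.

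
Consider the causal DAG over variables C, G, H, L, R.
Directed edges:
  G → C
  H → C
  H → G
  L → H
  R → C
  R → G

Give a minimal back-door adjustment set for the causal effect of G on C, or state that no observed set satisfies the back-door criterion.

desc(G)\{G}={C}; candidates ⊆ {H,L,R}.
size 0: {}; under {} G still reaches {C,H,L,R} ∋ C.
size 1: {H}, {L}, {R}; under {H} G still reaches {C,R} ∋ C.
{H,R}: G⊥C given {H,R} in G with G→· removed — back-door holds.

G→C: minimal back-door set {H, R}.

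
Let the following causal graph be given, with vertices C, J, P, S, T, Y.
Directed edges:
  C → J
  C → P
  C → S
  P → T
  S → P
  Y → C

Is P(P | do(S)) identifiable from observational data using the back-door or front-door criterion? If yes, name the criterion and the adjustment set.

desc(S)\{S}={P,T}; candidates ⊆ {C,J,Y}.
size 0: {}; under {} S still reaches {C,J,P,T,Y} ∋ P.
{C}: S⊥P given {C} in G with S→· removed — back-door holds.
P(P|do(S)) = Σ_{C} P(P|S,C)·P(C).

P(P|do(S)): backdoor, adjust for {C}.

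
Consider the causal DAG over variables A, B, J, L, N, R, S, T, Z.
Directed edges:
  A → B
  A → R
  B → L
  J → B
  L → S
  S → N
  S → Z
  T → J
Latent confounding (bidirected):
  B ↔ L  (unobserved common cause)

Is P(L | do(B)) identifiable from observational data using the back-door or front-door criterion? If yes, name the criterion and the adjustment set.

desc(B)\{B}={L,N,S,Z}; candidates ⊆ {A,J,R,T}.
B↔L: latent back-door arc(s) into B.
size 0: {}; under {} B still reaches {A,J,L,N,R,S,T,Z} ∋ L.
size 1: {A}, {J}, {R} …(+1); under {A} B still reaches {J,L,N,S,T,Z} ∋ L.
size 2: {A,J}, {A,R}, {A,T} …(+3); under {A,J} B still reaches {L,N,S,Z} ∋ L.
B↔L cannot be blocked by any observed set — no back-door set.
No mediator lies on a directed B→…→L path.
Neither criterion identifies P(L|do(B)) in this graph.

P(L|do(B)): not identifiable (no BD/FD set).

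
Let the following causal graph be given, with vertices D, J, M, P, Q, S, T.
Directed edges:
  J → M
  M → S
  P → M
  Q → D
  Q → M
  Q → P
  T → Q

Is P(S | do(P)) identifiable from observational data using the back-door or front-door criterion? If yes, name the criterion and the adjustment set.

desc(P)\{P}={M,S}; candidates ⊆ {D,J,Q,T}.
size 0: {}; under {} P still reaches {D,M,Q,S,T} ∋ S.
{Q}: P⊥S given {Q} in G with P→· removed — back-door holds.
P(S|do(P)) = Σ_{Q} P(S|P,Q)·P(Q).

P(S|do(P)): backdoor, adjust for {Q}.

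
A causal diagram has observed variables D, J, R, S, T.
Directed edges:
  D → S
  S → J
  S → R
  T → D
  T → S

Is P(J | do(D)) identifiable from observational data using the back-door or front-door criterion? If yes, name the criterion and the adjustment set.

desc(D)\{D}={J,R,S}; candidates ⊆ {T}.
size 0: {}; under {} D still reaches {J,R,S,T} ∋ J.
{T}: D⊥J given {T} in G with D→· removed — back-door holds.
P(J|do(D)) = Σ_{T} P(J|D,T)·P(T).

P(J|do(D)): backdoor, adjust for {T}.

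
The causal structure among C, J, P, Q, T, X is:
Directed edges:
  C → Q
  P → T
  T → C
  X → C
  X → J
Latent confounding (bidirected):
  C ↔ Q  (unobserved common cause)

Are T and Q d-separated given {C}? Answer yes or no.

No — T and Q are d-connected given {C}.

Bayes-Ball from T | {C} reaches {J,P,Q,X}.
Q ∈ reach(T|{C}) ⇒ T ⊥̸ Q | {C}.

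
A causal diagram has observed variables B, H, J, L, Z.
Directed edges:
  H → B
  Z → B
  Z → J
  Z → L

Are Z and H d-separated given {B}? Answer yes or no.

Bayes-Ball from Z | {B} reaches {H,J,L}.
H ∈ reach(Z|{B}) ⇒ Z ⊥̸ H | {B}.

No — Z and H are d-connected given {B}.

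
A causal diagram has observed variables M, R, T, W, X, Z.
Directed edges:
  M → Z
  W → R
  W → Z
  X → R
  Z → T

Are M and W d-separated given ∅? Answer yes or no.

Yes — M ⊥ W | ∅.

Bayes-Ball from M | ∅ reaches {T,Z}.
W ∉ reach(M|∅) ⇒ M ⊥ W | ∅.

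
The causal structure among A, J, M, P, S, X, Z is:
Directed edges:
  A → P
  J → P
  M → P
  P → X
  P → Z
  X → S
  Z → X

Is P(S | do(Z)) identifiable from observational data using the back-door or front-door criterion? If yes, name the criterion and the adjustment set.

desc(Z)\{Z}={S,X}; candidates ⊆ {A,J,M,P}.
size 0: {}; under {} Z still reaches {A,J,M,P,S,X} ∋ S.
{P}: Z⊥S given {P} in G with Z→· removed — back-door holds.
P(S|do(Z)) = Σ_{P} P(S|Z,P)·P(P).

P(S|do(Z)): backdoor, adjust for {P}.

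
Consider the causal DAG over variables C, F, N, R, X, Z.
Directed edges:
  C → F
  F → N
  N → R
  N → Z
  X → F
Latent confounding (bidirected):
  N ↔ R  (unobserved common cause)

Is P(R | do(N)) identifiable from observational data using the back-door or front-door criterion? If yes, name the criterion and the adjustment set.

desc(N)\{N}={R,Z}; candidates ⊆ {C,F,X}.
N↔R: latent back-door arc(s) into N.
size 0: {}; under {} N still reaches {C,F,R,X} ∋ R.
size 1: {C}, {F}, {X}; under {C} N still reaches {F,R,X} ∋ R.
size 2: {C,F}, {C,X}, {F,X}; under {C,F} N still reaches {R} ∋ R.
N↔R cannot be blocked by any observed set — no back-door set.
No mediator lies on a directed N→…→R path.
Neither criterion identifies P(R|do(N)) in this graph.

P(R|do(N)): not identifiable (no BD/FD set).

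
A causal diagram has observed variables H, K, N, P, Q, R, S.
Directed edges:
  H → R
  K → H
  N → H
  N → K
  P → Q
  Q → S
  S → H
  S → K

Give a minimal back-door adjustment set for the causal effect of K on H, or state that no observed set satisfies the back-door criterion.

desc(K)\{K}={H,R}; candidates ⊆ {N,P,Q,S}.
size 0: {}; under {} K still reaches {H,N,P,Q,R,S} ∋ H.
size 1: {N}, {P}, {Q} …(+1); under {N} K still reaches {H,P,Q,R,S} ∋ H.
{N,S}: K⊥H given {N,S} in G with K→· removed — back-door holds.

K→H: minimal back-door set {N, S}.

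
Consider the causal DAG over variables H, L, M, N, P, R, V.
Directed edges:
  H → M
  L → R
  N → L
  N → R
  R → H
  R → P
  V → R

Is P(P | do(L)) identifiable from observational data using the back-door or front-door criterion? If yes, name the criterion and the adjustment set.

P(P|do(L)): backdoor, adjust for {N}.

desc(L)\{L}={H,M,P,R}; candidates ⊆ {N,V}.
size 0: {}; under {} L still reaches {H,M,N,P,R} ∋ P.
{N}: L⊥P given {N} in G with L→· removed — back-door holds.
P(P|do(L)) = Σ_{N} P(P|L,N)·P(N).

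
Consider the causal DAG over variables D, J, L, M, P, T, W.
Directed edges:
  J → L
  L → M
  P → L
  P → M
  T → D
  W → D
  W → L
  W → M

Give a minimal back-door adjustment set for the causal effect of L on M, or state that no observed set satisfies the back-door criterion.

desc(L)\{L}={M}; candidates ⊆ {D,J,P,T,W}.
size 0: {}; under {} L still reaches {D,J,M,P,W} ∋ M.
size 1: {D}, {J}, {P} …(+2); under {D} L still reaches {J,M,P,T,W} ∋ M.
{P,W}: L⊥M given {P,W} in G with L→· removed — back-door holds.

L→M: minimal back-door set {P, W}.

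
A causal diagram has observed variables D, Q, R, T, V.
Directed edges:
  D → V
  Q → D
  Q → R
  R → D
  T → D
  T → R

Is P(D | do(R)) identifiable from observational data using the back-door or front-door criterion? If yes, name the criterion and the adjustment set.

P(D|do(R)): backdoor, adjust for {Q, T}.

desc(R)\{R}={D,V}; candidates ⊆ {Q,T}.
size 0: {}; under {} R still reaches {D,Q,T,V} ∋ D.
size 1: {Q}, {T}; under {Q} R still reaches {D,T,V} ∋ D.
{Q,T}: R⊥D given {Q,T} in G with R→· removed — back-door holds.
P(D|do(R)) = Σ_{Q,T} P(D|R,Q,T)·P(Q,T).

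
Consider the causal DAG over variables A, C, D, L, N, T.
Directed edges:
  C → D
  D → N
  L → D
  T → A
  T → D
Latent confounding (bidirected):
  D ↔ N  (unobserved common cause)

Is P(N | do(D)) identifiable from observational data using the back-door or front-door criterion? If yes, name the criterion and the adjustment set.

desc(D)\{D}={N}; candidates ⊆ {A,C,L,T}.
D↔N: latent back-door arc(s) into D.
size 0: {}; under {} D still reaches {A,C,L,N,T} ∋ N.
size 1: {A}, {C}, {L} …(+1); under {A} D still reaches {C,L,N,T} ∋ N.
size 2: {A,C}, {A,L}, {A,T} …(+3); under {A,C} D still reaches {L,N,T} ∋ N.
D↔N cannot be blocked by any observed set — no back-door set.
No mediator lies on a directed D→…→N path.
Neither criterion identifies P(N|do(D)) in this graph.

P(N|do(D)): not identifiable (no BD/FD set).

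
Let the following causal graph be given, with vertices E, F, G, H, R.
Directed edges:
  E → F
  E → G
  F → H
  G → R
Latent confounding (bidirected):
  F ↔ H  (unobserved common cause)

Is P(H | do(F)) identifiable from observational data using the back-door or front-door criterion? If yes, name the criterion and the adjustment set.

P(H|do(F)): not identifiable (no BD/FD set).

desc(F)\{F}={H}; candidates ⊆ {E,G,R}.
F↔H: latent back-door arc(s) into F.
size 0: {}; under {} F still reaches {E,G,H,R} ∋ H.
size 1: {E}, {G}, {R}; under {E} F still reaches {H} ∋ H.
size 2: {E,G}, {E,R}, {G,R}; under {E,G} F still reaches {H} ∋ H.
F↔H cannot be blocked by any observed set — no back-door set.
No mediator lies on a directed F→…→H path.
Neither criterion identifies P(H|do(F)) in this graph.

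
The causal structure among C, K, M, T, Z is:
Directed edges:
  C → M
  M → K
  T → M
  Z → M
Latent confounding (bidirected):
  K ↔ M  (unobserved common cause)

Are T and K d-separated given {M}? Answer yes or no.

Bayes-Ball from T | {M} reaches {C,K,Z}.
K ∈ reach(T|{M}) ⇒ T ⊥̸ K | {M}.

No — T and K are d-connected given {M}.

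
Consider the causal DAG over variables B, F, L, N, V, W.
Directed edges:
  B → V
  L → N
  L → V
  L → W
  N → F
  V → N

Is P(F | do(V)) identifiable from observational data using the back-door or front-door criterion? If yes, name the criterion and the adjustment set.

desc(V)\{V}={F,N}; candidates ⊆ {B,L,W}.
size 0: {}; under {} V still reaches {B,F,L,N,W} ∋ F.
{L}: V⊥F given {L} in G with V→· removed — back-door holds.
P(F|do(V)) = Σ_{L} P(F|V,L)·P(L).

P(F|do(V)): backdoor, adjust for {L}.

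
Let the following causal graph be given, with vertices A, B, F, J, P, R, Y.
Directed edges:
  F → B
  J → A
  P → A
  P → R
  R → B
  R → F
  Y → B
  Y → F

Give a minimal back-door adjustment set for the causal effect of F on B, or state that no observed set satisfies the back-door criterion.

F→B: minimal back-door set {R, Y}.

desc(F)\{F}={B}; candidates ⊆ {A,J,P,R,Y}.
size 0: {}; under {} F still reaches {A,B,P,R,Y} ∋ B.
size 1: {A}, {J}, {P} …(+2); under {A} F still reaches {B,J,P,R,Y} ∋ B.
{R,Y}: F⊥B given {R,Y} in G with F→· removed — back-door holds.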